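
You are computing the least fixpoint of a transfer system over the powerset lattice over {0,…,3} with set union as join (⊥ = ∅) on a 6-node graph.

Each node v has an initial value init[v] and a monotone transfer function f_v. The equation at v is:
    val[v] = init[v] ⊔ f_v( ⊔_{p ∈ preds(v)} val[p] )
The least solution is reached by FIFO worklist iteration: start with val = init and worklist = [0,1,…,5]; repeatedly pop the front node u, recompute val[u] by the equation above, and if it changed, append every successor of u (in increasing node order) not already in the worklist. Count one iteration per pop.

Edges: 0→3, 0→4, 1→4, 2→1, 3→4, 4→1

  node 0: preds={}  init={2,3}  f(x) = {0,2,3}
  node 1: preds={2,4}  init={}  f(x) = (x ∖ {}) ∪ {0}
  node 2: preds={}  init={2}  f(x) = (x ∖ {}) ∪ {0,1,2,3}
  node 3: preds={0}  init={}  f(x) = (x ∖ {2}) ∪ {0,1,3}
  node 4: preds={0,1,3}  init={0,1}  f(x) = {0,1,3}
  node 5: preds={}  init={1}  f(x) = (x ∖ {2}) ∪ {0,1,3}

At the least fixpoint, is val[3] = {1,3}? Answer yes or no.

Worklist (8 pops):
  #1 pop 0: in={} → {0,2,3} (was {2,3}); enqueue []
  #2 pop 1: in={0,1,2} → {0,1,2} (was {}); enqueue []
  #3 pop 2: in={} → {0,1,2,3} (was {2}); enqueue [1]
  #4 pop 3: in={0,2,3} → {0,1,3} (was {}); enqueue []
  #5 pop 4: in={0,1,2,3} → {0,1,3} (was {0,1}); enqueue []
  #6 pop 5: in={} → {0,1,3} (was {1}); enqueue []
  #7 pop 1: in={0,1,2,3} → {0,1,2,3} (was {0,1,2}); enqueue [4]
  #8 pop 4: in={0,1,2,3} → {0,1,3} (no change)

Fixpoint:
  val[0] = {0,2,3}
  val[1] = {0,1,2,3}
  val[2] = {0,1,2,3}
  val[3] = {0,1,3}
  val[4] = {0,1,3}
  val[5] = {0,1,3}

no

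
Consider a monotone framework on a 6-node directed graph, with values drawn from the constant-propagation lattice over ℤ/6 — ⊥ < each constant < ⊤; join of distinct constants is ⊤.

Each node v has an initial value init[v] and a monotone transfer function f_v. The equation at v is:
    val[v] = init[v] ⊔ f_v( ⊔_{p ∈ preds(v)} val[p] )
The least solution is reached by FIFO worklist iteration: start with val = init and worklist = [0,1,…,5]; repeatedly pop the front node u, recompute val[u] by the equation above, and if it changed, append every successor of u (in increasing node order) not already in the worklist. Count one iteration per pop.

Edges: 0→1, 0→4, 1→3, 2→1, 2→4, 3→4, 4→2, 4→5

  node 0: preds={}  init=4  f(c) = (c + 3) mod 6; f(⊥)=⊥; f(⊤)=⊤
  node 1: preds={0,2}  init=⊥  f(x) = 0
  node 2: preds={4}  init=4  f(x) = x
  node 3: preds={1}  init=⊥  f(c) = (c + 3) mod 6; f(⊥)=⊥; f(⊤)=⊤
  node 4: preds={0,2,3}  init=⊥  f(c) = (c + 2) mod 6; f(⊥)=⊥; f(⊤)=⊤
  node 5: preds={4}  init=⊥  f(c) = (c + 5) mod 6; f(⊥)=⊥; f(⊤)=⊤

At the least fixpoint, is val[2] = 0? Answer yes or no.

no

Worklist (9 pops):
  #1 pop 0: in=⊥ → 4 (no change)
  #2 pop 1: in=4 → 0 (was ⊥); enqueue []
  #3 pop 2: in=⊥ → 4 (no change)
  #4 pop 3: in=0 → 3 (was ⊥); enqueue []
  #5 pop 4: in=⊤ → ⊤ (was ⊥); enqueue [2]
  #6 pop 5: in=⊤ → ⊤ (was ⊥); enqueue []
  #7 pop 2: in=⊤ → ⊤ (was 4); enqueue [1,4]
  #8 pop 1: in=⊤ → 0 (no change)
  #9 pop 4: in=⊤ → ⊤ (no change)

Fixpoint:
  val[0] = 4
  val[1] = 0
  val[2] = ⊤
  val[3] = 3
  val[4] = ⊤
  val[5] = ⊤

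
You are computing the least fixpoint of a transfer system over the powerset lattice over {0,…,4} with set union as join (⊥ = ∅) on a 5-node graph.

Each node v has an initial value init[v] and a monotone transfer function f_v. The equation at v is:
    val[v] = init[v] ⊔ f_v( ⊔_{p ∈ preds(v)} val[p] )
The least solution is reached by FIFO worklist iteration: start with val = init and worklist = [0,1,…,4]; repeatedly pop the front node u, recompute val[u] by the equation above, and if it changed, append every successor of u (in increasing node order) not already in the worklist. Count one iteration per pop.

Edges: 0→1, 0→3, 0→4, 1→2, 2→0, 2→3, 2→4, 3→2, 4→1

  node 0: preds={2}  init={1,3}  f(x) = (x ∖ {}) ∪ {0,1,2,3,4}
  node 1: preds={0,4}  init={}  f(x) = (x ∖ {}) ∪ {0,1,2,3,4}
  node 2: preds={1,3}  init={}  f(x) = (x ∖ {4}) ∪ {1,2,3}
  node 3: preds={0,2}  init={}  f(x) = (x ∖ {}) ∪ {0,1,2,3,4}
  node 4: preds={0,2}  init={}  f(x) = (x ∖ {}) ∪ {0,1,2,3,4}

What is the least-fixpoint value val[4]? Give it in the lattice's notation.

{0,1,2,3,4}

Worklist (8 pops):
  #1 pop 0: in={} → {0,1,2,3,4} (was {1,3}); enqueue []
  #2 pop 1: in={0,1,2,3,4} → {0,1,2,3,4} (was {}); enqueue []
  #3 pop 2: in={0,1,2,3,4} → {0,1,2,3} (was {}); enqueue [0]
  #4 pop 3: in={0,1,2,3,4} → {0,1,2,3,4} (was {}); enqueue [2]
  #5 pop 4: in={0,1,2,3,4} → {0,1,2,3,4} (was {}); enqueue [1]
  #6 pop 0: in={0,1,2,3} → {0,1,2,3,4} (no change)
  #7 pop 2: in={0,1,2,3,4} → {0,1,2,3} (no change)
  #8 pop 1: in={0,1,2,3,4} → {0,1,2,3,4} (no change)

Fixpoint:
  val[0] = {0,1,2,3,4}
  val[1] = {0,1,2,3,4}
  val[2] = {0,1,2,3}
  val[3] = {0,1,2,3,4}
  val[4] = {0,1,2,3,4}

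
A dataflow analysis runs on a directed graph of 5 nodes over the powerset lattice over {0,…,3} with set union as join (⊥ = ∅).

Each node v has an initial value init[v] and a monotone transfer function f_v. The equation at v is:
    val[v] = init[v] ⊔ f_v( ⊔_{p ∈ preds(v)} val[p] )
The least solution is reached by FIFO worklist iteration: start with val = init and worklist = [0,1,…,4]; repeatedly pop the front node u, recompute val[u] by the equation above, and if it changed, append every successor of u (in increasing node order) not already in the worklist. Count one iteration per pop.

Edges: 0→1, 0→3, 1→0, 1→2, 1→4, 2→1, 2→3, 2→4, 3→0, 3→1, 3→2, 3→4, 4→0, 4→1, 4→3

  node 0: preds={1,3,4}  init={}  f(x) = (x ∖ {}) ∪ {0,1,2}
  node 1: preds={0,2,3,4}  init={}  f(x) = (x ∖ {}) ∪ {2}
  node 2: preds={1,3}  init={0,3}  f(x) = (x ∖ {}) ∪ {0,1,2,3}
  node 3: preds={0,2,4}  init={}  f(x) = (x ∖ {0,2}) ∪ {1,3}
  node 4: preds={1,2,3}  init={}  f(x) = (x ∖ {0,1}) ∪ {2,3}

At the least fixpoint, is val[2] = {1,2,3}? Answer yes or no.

no

Trace (9 dequeues):
  [1] u=0 | in {} | out {0,1,2} | prev {} | push {}
  [2] u=1 | in {0,1,2,3} | out {0,1,2,3} | prev {} | push {0}
  [3] u=2 | in {0,1,2,3} | out {0,1,2,3} | prev {0,3} | push {1}
  [4] u=3 | in {0,1,2,3} | out {1,3} | prev {} | push {2}
  [5] u=4 | in {0,1,2,3} | out {2,3} | prev {} | push {3}
  [6] u=0 | in {0,1,2,3} | out {0,1,2,3} | prev {0,1,2} | push {}
  [7] u=1 | in {0,1,2,3} | out {0,1,2,3} | ==
  [8] u=2 | in {0,1,2,3} | out {0,1,2,3} | ==
  [9] u=3 | in {0,1,2,3} | out {1,3} | ==

Converged values:
  [0] {0,1,2,3}
  [1] {0,1,2,3}
  [2] {0,1,2,3}
  [3] {1,3}
  [4] {2,3}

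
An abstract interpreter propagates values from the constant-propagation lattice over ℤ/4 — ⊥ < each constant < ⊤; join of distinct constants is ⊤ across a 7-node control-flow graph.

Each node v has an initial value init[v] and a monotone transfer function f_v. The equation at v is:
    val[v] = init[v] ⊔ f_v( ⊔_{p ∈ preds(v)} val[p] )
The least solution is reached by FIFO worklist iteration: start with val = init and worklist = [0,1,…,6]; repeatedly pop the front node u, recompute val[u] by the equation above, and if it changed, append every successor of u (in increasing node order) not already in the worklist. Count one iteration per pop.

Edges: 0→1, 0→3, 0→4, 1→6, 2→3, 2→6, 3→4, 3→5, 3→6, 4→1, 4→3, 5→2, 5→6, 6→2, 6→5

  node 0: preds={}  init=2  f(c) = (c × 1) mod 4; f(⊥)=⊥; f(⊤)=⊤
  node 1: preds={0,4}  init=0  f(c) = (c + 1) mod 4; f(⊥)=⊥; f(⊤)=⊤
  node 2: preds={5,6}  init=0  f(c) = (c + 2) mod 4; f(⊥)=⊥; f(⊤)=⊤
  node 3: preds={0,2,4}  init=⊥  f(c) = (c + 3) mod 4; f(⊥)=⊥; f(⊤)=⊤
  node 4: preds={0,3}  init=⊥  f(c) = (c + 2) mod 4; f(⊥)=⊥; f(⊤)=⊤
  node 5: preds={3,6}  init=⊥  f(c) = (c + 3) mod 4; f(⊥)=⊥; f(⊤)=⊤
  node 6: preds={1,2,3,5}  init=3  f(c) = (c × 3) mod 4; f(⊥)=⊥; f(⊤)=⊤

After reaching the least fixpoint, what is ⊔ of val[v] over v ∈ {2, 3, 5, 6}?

Iteration log — 11 steps:
  step 1. node 0  ⊔preds=⊥  new=2  stable
  step 2. node 1  ⊔preds=2  new=⊤  old=0  +wl: 
  step 3. node 2  ⊔preds=3  new=⊤  old=0  +wl: 
  step 4. node 3  ⊔preds=⊤  new=⊤  old=⊥  +wl: 
  step 5. node 4  ⊔preds=⊤  new=⊤  old=⊥  +wl: 1,3
  step 6. node 5  ⊔preds=⊤  new=⊤  old=⊥  +wl: 2
  step 7. node 6  ⊔preds=⊤  new=⊤  old=3  +wl: 5
  step 8. node 1  ⊔preds=⊤  new=⊤  stable
  step 9. node 3  ⊔preds=⊤  new=⊤  stable
  step 10. node 2  ⊔preds=⊤  new=⊤  stable
  step 11. node 5  ⊔preds=⊤  new=⊤  stable

Least fixpoint reached:
  node 0: 2
  node 1: ⊤
  node 2: ⊤
  node 3: ⊤
  node 4: ⊤
  node 5: ⊤
  node 6: ⊤

⊤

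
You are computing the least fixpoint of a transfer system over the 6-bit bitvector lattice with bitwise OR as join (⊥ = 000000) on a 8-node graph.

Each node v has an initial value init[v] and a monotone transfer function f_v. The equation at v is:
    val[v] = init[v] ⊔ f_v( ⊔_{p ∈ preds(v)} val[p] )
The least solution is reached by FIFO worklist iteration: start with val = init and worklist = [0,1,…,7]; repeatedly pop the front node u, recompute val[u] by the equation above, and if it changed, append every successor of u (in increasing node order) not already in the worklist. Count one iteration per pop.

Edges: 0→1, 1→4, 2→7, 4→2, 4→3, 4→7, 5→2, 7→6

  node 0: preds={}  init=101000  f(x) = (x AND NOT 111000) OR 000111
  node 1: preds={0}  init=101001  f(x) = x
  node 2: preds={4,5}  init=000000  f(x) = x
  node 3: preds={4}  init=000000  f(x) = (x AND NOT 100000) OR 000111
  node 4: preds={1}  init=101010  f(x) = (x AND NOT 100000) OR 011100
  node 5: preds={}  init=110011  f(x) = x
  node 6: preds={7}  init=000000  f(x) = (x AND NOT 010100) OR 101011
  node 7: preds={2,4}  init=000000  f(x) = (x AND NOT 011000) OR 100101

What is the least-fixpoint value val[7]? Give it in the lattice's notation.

Iteration log — 12 steps:
  step 1. node 0  ⊔preds=000000  new=101111  old=101000  +wl: 
  step 2. node 1  ⊔preds=101111  new=101111  old=101001  +wl: 
  step 3. node 2  ⊔preds=111011  new=111011  old=000000  +wl: 
  step 4. node 3  ⊔preds=101010  new=001111  old=000000  +wl: 
  step 5. node 4  ⊔preds=101111  new=111111  old=101010  +wl: 2,3
  step 6. node 5  ⊔preds=000000  new=110011  stable
  step 7. node 6  ⊔preds=000000  new=101011  old=000000  +wl: 
  step 8. node 7  ⊔preds=111111  new=100111  old=000000  +wl: 6
  step 9. node 2  ⊔preds=111111  new=111111  old=111011  +wl: 7
  step 10. node 3  ⊔preds=111111  new=011111  old=001111  +wl: 
  step 11. node 6  ⊔preds=100111  new=101011  stable
  step 12. node 7  ⊔preds=111111  new=100111  stable

Least fixpoint reached:
  node 0: 101111
  node 1: 101111
  node 2: 111111
  node 3: 011111
  node 4: 111111
  node 5: 110011
  node 6: 101011
  node 7: 100111

100111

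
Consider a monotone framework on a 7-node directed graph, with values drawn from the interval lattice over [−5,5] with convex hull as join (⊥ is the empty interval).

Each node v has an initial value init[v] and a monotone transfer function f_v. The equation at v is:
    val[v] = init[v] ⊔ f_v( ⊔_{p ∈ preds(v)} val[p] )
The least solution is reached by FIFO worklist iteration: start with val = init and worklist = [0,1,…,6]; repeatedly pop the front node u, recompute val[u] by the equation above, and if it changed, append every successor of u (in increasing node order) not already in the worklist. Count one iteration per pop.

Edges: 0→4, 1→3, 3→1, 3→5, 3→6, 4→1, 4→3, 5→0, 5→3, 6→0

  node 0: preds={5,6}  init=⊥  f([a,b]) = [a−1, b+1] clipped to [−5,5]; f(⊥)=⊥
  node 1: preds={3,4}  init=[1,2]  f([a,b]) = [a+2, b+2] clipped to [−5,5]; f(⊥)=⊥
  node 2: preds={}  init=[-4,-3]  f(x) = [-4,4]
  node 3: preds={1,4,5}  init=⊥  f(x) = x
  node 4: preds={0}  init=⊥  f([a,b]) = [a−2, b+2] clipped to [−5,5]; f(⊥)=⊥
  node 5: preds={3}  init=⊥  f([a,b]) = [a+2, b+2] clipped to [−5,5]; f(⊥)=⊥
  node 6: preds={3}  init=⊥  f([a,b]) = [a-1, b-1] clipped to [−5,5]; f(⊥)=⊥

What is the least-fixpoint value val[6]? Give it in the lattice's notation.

Worklist (29 pops):
  #1 pop 0: in=⊥ → ⊥ (no change)
  #2 pop 1: in=⊥ → [1,2] (no change)
  #3 pop 2: in=⊥ → [-4,4] (was [-4,-3]); enqueue []
  #4 pop 3: in=[1,2] → [1,2] (was ⊥); enqueue [1]
  #5 pop 4: in=⊥ → ⊥ (no change)
  #6 pop 5: in=[1,2] → [3,4] (was ⊥); enqueue [0,3]
  #7 pop 6: in=[1,2] → [0,1] (was ⊥); enqueue []
  #8 pop 1: in=[1,2] → [1,4] (was [1,2]); enqueue []
  #9 pop 0: in=[0,4] → [-1,5] (was ⊥); enqueue [4]
  #10 pop 3: in=[1,4] → [1,4] (was [1,2]); enqueue [1,5,6]
  #11 pop 4: in=[-1,5] → [-3,5] (was ⊥); enqueue [3]
  #12 pop 1: in=[-3,5] → [-1,5] (was [1,4]); enqueue []
  #13 pop 5: in=[1,4] → [3,5] (was [3,4]); enqueue [0]
  #14 pop 6: in=[1,4] → [0,3] (was [0,1]); enqueue []
  #15 pop 3: in=[-3,5] → [-3,5] (was [1,4]); enqueue [1,5,6]
  #16 pop 0: in=[0,5] → [-1,5] (no change)
  #17 pop 1: in=[-3,5] → [-1,5] (no change)
  #18 pop 5: in=[-3,5] → [-1,5] (was [3,5]); enqueue [0,3]
  #19 pop 6: in=[-3,5] → [-4,4] (was [0,3]); enqueue []
  #20 pop 0: in=[-4,5] → [-5,5] (was [-1,5]); enqueue [4]
  #21 pop 3: in=[-3,5] → [-3,5] (no change)
  #22 pop 4: in=[-5,5] → [-5,5] (was [-3,5]); enqueue [1,3]
  #23 pop 1: in=[-5,5] → [-3,5] (was [-1,5]); enqueue []
  #24 pop 3: in=[-5,5] → [-5,5] (was [-3,5]); enqueue [1,5,6]
  #25 pop 1: in=[-5,5] → [-3,5] (no change)
  #26 pop 5: in=[-5,5] → [-3,5] (was [-1,5]); enqueue [0,3]
  #27 pop 6: in=[-5,5] → [-5,4] (was [-4,4]); enqueue []
  #28 pop 0: in=[-5,5] → [-5,5] (no change)
  #29 pop 3: in=[-5,5] → [-5,5] (no change)

Fixpoint:
  val[0] = [-5,5]
  val[1] = [-3,5]
  val[2] = [-4,4]
  val[3] = [-5,5]
  val[4] = [-5,5]
  val[5] = [-3,5]
  val[6] = [-5,4]

[-5,4]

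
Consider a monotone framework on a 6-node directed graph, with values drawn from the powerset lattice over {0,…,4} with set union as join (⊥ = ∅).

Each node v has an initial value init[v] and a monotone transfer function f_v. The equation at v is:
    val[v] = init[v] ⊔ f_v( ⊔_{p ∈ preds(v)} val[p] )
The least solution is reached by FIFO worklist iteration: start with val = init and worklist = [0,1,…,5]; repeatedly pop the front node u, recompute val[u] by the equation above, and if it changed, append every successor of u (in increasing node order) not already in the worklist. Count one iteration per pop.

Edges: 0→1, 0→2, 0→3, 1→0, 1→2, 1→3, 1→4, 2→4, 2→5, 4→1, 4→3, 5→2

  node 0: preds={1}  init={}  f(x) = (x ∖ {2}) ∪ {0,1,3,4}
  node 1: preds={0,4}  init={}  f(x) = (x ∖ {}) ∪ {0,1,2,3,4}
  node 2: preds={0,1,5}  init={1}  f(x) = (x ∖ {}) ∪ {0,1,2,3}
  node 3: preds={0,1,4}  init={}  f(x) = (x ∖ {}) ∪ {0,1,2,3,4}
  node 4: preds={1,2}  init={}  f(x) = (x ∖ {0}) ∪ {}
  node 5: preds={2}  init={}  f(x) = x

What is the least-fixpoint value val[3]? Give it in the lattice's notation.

Iteration log — 10 steps:
  step 1. node 0  ⊔preds={}  new={0,1,3,4}  old={}  +wl: 
  step 2. node 1  ⊔preds={0,1,3,4}  new={0,1,2,3,4}  old={}  +wl: 0
  step 3. node 2  ⊔preds={0,1,2,3,4}  new={0,1,2,3,4}  old={1}  +wl: 
  step 4. node 3  ⊔preds={0,1,2,3,4}  new={0,1,2,3,4}  old={}  +wl: 
  step 5. node 4  ⊔preds={0,1,2,3,4}  new={1,2,3,4}  old={}  +wl: 1,3
  step 6. node 5  ⊔preds={0,1,2,3,4}  new={0,1,2,3,4}  old={}  +wl: 2
  step 7. node 0  ⊔preds={0,1,2,3,4}  new={0,1,3,4}  stable
  step 8. node 1  ⊔preds={0,1,2,3,4}  new={0,1,2,3,4}  stable
  step 9. node 3  ⊔preds={0,1,2,3,4}  new={0,1,2,3,4}  stable
  step 10. node 2  ⊔preds={0,1,2,3,4}  new={0,1,2,3,4}  stable

Least fixpoint reached:
  node 0: {0,1,3,4}
  node 1: {0,1,2,3,4}
  node 2: {0,1,2,3,4}
  node 3: {0,1,2,3,4}
  node 4: {1,2,3,4}
  node 5: {0,1,2,3,4}

{0,1,2,3,4}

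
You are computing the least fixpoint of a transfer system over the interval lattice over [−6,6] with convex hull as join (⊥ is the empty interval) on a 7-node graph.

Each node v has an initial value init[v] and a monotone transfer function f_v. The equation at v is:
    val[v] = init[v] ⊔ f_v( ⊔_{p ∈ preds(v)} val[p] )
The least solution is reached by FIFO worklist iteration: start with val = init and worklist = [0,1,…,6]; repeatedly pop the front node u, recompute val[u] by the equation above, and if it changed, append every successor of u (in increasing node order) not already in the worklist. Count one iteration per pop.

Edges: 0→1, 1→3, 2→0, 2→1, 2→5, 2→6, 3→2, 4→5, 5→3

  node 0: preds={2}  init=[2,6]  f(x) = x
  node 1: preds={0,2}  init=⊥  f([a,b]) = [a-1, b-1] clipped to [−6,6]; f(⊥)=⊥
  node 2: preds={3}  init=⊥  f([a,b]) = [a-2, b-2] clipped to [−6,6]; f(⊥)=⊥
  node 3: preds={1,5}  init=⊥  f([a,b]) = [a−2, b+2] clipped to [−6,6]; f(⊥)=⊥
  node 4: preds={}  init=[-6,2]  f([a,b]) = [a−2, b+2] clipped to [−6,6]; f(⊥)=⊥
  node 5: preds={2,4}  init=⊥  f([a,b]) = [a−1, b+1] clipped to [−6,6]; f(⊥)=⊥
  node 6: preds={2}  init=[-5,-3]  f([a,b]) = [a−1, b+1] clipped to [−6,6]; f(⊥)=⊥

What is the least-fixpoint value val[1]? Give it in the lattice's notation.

[-6,5]

Iteration log — 20 steps:
  step 1. node 0  ⊔preds=⊥  new=[2,6]  stable
  step 2. node 1  ⊔preds=[2,6]  new=[1,5]  old=⊥  +wl: 
  step 3. node 2  ⊔preds=⊥  new=⊥  stable
  step 4. node 3  ⊔preds=[1,5]  new=[-1,6]  old=⊥  +wl: 2
  step 5. node 4  ⊔preds=⊥  new=[-6,2]  stable
  step 6. node 5  ⊔preds=[-6,2]  new=[-6,3]  old=⊥  +wl: 3
  step 7. node 6  ⊔preds=⊥  new=[-5,-3]  stable
  step 8. node 2  ⊔preds=[-1,6]  new=[-3,4]  old=⊥  +wl: 0,1,5,6
  step 9. node 3  ⊔preds=[-6,5]  new=[-6,6]  old=[-1,6]  +wl: 2
  step 10. node 0  ⊔preds=[-3,4]  new=[-3,6]  old=[2,6]  +wl: 
  step 11. node 1  ⊔preds=[-3,6]  new=[-4,5]  old=[1,5]  +wl: 3
  step 12. node 5  ⊔preds=[-6,4]  new=[-6,5]  old=[-6,3]  +wl: 
  step 13. node 6  ⊔preds=[-3,4]  new=[-5,5]  old=[-5,-3]  +wl: 
  step 14. node 2  ⊔preds=[-6,6]  new=[-6,4]  old=[-3,4]  +wl: 0,1,5,6
  step 15. node 3  ⊔preds=[-6,5]  new=[-6,6]  stable
  step 16. node 0  ⊔preds=[-6,4]  new=[-6,6]  old=[-3,6]  +wl: 
  step 17. node 1  ⊔preds=[-6,6]  new=[-6,5]  old=[-4,5]  +wl: 3
  step 18. node 5  ⊔preds=[-6,4]  new=[-6,5]  stable
  step 19. node 6  ⊔preds=[-6,4]  new=[-6,5]  old=[-5,5]  +wl: 
  step 20. node 3  ⊔preds=[-6,5]  new=[-6,6]  stable

Least fixpoint reached:
  node 0: [-6,6]
  node 1: [-6,5]
  node 2: [-6,4]
  node 3: [-6,6]
  node 4: [-6,2]
  node 5: [-6,5]
  node 6: [-6,5]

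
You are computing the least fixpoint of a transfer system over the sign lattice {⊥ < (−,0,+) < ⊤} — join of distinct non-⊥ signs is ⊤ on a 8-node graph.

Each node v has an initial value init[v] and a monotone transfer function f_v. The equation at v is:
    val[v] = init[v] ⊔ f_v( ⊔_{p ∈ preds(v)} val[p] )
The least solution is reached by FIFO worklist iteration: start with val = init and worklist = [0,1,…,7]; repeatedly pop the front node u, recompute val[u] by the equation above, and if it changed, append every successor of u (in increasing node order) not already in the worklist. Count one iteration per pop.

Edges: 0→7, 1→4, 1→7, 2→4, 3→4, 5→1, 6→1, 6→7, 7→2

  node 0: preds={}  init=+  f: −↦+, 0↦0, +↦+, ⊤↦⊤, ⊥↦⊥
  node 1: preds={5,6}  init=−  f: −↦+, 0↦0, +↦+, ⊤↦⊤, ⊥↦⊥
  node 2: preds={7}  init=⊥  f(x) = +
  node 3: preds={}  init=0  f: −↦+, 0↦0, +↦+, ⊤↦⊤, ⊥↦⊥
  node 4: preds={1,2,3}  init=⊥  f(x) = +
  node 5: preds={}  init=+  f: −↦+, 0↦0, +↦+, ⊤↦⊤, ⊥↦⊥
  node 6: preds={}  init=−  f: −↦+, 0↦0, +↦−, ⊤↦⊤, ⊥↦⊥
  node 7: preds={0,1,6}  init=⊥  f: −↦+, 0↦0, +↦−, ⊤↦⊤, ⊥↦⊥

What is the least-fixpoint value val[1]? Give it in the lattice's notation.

⊤

Trace (9 dequeues):
  [1] u=0 | in ⊥ | out + | ==
  [2] u=1 | in ⊤ | out ⊤ | prev − | push {}
  [3] u=2 | in ⊥ | out + | prev ⊥ | push {}
  [4] u=3 | in ⊥ | out 0 | ==
  [5] u=4 | in ⊤ | out + | prev ⊥ | push {}
  [6] u=5 | in ⊥ | out + | ==
  [7] u=6 | in ⊥ | out − | ==
  [8] u=7 | in ⊤ | out ⊤ | prev ⊥ | push {2}
  [9] u=2 | in ⊤ | out + | ==

Converged values:
  [0] +
  [1] ⊤
  [2] +
  [3] 0
  [4] +
  [5] +
  [6] −
  [7] ⊤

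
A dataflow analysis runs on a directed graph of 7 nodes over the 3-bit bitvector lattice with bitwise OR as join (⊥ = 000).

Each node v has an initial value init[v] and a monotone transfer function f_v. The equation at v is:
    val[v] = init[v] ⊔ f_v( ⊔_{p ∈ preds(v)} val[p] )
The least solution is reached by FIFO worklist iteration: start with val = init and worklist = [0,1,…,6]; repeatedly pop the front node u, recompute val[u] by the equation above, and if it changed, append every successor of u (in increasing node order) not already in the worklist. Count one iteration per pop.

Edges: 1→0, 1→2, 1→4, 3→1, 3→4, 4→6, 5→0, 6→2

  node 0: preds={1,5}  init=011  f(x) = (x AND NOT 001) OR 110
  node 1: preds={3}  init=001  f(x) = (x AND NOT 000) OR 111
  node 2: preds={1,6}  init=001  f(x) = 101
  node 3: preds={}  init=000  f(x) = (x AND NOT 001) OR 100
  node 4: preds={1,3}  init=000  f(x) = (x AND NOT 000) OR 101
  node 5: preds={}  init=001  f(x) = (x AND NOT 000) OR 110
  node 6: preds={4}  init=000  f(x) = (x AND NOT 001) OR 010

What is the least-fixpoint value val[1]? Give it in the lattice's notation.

Worklist (10 pops):
  #1 pop 0: in=001 → 111 (was 011); enqueue []
  #2 pop 1: in=000 → 111 (was 001); enqueue [0]
  #3 pop 2: in=111 → 101 (was 001); enqueue []
  #4 pop 3: in=000 → 100 (was 000); enqueue [1]
  #5 pop 4: in=111 → 111 (was 000); enqueue []
  #6 pop 5: in=000 → 111 (was 001); enqueue []
  #7 pop 6: in=111 → 110 (was 000); enqueue [2]
  #8 pop 0: in=111 → 111 (no change)
  #9 pop 1: in=100 → 111 (no change)
  #10 pop 2: in=111 → 101 (no change)

Fixpoint:
  val[0] = 111
  val[1] = 111
  val[2] = 101
  val[3] = 100
  val[4] = 111
  val[5] = 111
  val[6] = 110

111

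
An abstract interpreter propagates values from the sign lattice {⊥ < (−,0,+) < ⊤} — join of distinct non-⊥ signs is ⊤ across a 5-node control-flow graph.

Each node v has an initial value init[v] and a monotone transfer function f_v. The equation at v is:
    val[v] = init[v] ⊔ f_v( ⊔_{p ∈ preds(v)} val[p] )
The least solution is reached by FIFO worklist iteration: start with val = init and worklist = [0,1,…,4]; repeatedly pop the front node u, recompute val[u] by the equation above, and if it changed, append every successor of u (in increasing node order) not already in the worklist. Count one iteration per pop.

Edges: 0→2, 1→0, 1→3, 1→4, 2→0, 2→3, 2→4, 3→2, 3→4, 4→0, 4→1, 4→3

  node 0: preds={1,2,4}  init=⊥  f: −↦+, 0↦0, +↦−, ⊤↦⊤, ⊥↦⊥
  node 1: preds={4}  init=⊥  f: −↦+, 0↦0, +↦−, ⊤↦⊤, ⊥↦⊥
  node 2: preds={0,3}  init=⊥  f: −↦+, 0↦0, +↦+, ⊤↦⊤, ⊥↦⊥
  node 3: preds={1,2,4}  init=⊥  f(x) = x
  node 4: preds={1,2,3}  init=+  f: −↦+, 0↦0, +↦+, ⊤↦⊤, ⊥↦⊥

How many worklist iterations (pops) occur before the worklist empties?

11

Trace (11 dequeues):
  [1] u=0 | in + | out − | prev ⊥ | push {}
  [2] u=1 | in + | out − | prev ⊥ | push {0}
  [3] u=2 | in − | out + | prev ⊥ | push {}
  [4] u=3 | in ⊤ | out ⊤ | prev ⊥ | push {2}
  [5] u=4 | in ⊤ | out ⊤ | prev + | push {1,3}
  [6] u=0 | in ⊤ | out ⊤ | prev − | push {}
  [7] u=2 | in ⊤ | out ⊤ | prev + | push {0,4}
  [8] u=1 | in ⊤ | out ⊤ | prev − | push {}
  [9] u=3 | in ⊤ | out ⊤ | ==
  [10] u=0 | in ⊤ | out ⊤ | ==
  [11] u=4 | in ⊤ | out ⊤ | ==

Converged values:
  [0] ⊤
  [1] ⊤
  [2] ⊤
  [3] ⊤
  [4] ⊤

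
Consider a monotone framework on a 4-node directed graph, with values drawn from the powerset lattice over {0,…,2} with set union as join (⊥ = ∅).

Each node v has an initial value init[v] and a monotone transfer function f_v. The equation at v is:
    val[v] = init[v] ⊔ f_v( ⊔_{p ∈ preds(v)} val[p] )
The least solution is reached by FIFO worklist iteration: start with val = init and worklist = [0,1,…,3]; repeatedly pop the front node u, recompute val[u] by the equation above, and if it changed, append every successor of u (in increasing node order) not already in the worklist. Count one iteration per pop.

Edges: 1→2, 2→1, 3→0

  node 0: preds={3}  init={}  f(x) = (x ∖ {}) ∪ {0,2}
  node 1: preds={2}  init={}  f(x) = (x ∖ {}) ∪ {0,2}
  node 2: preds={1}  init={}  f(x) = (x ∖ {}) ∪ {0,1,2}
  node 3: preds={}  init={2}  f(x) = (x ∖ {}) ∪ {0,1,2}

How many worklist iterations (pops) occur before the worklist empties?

Worklist (7 pops):
  #1 pop 0: in={2} → {0,2} (was {}); enqueue []
  #2 pop 1: in={} → {0,2} (was {}); enqueue []
  #3 pop 2: in={0,2} → {0,1,2} (was {}); enqueue [1]
  #4 pop 3: in={} → {0,1,2} (was {2}); enqueue [0]
  #5 pop 1: in={0,1,2} → {0,1,2} (was {0,2}); enqueue [2]
  #6 pop 0: in={0,1,2} → {0,1,2} (was {0,2}); enqueue []
  #7 pop 2: in={0,1,2} → {0,1,2} (no change)

Fixpoint:
  val[0] = {0,1,2}
  val[1] = {0,1,2}
  val[2] = {0,1,2}
  val[3] = {0,1,2}

7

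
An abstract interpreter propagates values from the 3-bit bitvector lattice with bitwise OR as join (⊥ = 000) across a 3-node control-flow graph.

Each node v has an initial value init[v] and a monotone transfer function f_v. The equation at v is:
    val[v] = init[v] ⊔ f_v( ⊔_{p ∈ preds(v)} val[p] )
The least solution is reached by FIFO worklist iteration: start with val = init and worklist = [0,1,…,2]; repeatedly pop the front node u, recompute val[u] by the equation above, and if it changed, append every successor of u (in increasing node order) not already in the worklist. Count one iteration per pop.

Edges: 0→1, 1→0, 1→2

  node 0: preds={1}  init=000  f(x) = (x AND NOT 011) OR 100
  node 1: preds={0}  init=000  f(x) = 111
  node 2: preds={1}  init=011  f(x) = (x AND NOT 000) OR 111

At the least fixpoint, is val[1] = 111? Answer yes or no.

Worklist (4 pops):
  #1 pop 0: in=000 → 100 (was 000); enqueue []
  #2 pop 1: in=100 → 111 (was 000); enqueue [0]
  #3 pop 2: in=111 → 111 (was 011); enqueue []
  #4 pop 0: in=111 → 100 (no change)

Fixpoint:
  val[0] = 100
  val[1] = 111
  val[2] = 111

yes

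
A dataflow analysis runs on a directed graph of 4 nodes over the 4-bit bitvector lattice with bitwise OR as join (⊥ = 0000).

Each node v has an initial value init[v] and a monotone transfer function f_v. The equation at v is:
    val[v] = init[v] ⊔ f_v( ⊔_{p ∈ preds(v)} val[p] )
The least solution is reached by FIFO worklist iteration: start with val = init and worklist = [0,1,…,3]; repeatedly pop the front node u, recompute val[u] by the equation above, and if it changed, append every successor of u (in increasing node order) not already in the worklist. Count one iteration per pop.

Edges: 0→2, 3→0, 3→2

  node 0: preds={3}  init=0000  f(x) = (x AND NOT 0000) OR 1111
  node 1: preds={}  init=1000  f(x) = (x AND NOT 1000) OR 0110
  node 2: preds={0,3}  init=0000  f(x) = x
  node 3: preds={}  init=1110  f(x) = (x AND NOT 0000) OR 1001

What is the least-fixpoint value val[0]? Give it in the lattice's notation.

Worklist (6 pops):
  #1 pop 0: in=1110 → 1111 (was 0000); enqueue []
  #2 pop 1: in=0000 → 1110 (was 1000); enqueue []
  #3 pop 2: in=1111 → 1111 (was 0000); enqueue []
  #4 pop 3: in=0000 → 1111 (was 1110); enqueue [0,2]
  #5 pop 0: in=1111 → 1111 (no change)
  #6 pop 2: in=1111 → 1111 (no change)

Fixpoint:
  val[0] = 1111
  val[1] = 1110
  val[2] = 1111
  val[3] = 1111

1111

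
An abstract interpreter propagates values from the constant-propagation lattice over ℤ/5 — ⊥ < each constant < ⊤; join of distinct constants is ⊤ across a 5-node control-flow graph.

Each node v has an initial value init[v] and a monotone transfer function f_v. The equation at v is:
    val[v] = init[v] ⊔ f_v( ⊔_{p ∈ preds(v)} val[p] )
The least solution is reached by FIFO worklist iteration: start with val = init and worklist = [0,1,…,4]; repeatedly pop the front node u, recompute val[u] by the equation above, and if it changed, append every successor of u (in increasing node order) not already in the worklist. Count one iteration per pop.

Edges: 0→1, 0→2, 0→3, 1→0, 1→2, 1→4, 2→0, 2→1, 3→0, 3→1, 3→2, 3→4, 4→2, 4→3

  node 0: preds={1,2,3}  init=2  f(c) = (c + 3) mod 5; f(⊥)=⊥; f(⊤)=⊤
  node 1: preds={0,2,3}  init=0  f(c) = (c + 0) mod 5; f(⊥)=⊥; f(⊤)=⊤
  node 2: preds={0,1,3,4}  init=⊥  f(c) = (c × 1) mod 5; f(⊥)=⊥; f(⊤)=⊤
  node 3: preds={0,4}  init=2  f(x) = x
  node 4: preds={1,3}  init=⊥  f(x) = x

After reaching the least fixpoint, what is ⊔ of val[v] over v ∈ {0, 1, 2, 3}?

⊤

Worklist (9 pops):
  #1 pop 0: in=⊤ → ⊤ (was 2); enqueue []
  #2 pop 1: in=⊤ → ⊤ (was 0); enqueue [0]
  #3 pop 2: in=⊤ → ⊤ (was ⊥); enqueue [1]
  #4 pop 3: in=⊤ → ⊤ (was 2); enqueue [2]
  #5 pop 4: in=⊤ → ⊤ (was ⊥); enqueue [3]
  #6 pop 0: in=⊤ → ⊤ (no change)
  #7 pop 1: in=⊤ → ⊤ (no change)
  #8 pop 2: in=⊤ → ⊤ (no change)
  #9 pop 3: in=⊤ → ⊤ (no change)

Fixpoint:
  val[0] = ⊤
  val[1] = ⊤
  val[2] = ⊤
  val[3] = ⊤
  val[4] = ⊤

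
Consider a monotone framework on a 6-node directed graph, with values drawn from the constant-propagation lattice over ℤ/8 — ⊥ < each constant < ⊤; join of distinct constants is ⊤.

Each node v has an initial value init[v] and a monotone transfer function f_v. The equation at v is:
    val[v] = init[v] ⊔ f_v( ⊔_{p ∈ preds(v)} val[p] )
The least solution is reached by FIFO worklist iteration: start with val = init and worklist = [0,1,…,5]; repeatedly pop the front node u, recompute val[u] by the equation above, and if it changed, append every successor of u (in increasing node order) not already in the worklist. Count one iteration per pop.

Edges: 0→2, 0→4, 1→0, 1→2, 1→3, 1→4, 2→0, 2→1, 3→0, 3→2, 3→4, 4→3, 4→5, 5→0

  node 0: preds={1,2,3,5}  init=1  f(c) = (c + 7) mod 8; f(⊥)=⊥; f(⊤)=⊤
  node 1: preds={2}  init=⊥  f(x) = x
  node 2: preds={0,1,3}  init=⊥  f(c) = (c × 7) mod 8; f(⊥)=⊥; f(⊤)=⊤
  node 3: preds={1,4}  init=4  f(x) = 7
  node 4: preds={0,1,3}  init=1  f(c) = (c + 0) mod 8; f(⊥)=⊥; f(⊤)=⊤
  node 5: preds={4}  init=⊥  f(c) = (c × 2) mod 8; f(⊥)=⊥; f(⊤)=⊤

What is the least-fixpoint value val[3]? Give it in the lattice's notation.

Worklist (12 pops):
  #1 pop 0: in=4 → ⊤ (was 1); enqueue []
  #2 pop 1: in=⊥ → ⊥ (no change)
  #3 pop 2: in=⊤ → ⊤ (was ⊥); enqueue [0,1]
  #4 pop 3: in=1 → ⊤ (was 4); enqueue [2]
  #5 pop 4: in=⊤ → ⊤ (was 1); enqueue [3]
  #6 pop 5: in=⊤ → ⊤ (was ⊥); enqueue []
  #7 pop 0: in=⊤ → ⊤ (no change)
  #8 pop 1: in=⊤ → ⊤ (was ⊥); enqueue [0,4]
  #9 pop 2: in=⊤ → ⊤ (no change)
  #10 pop 3: in=⊤ → ⊤ (no change)
  #11 pop 0: in=⊤ → ⊤ (no change)
  #12 pop 4: in=⊤ → ⊤ (no change)

Fixpoint:
  val[0] = ⊤
  val[1] = ⊤
  val[2] = ⊤
  val[3] = ⊤
  val[4] = ⊤
  val[5] = ⊤

⊤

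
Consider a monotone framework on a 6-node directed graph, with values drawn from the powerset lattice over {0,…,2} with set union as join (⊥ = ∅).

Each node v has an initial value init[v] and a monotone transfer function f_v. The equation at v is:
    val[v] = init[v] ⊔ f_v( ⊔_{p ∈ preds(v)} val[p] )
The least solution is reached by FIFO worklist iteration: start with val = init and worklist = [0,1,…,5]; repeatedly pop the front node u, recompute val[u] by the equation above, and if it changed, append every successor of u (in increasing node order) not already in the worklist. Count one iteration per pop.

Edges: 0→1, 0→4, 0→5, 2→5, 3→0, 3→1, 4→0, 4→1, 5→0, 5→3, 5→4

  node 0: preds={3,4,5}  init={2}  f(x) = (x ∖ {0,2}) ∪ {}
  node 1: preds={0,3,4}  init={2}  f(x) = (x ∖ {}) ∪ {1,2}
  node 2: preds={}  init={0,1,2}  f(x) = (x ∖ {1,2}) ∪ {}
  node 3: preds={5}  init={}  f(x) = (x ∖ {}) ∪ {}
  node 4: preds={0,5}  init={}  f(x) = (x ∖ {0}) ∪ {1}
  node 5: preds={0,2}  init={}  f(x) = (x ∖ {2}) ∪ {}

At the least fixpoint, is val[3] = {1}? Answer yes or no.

Iteration log — 13 steps:
  step 1. node 0  ⊔preds={}  new={2}  stable
  step 2. node 1  ⊔preds={2}  new={1,2}  old={2}  +wl: 
  step 3. node 2  ⊔preds={}  new={0,1,2}  stable
  step 4. node 3  ⊔preds={}  new={}  stable
  step 5. node 4  ⊔preds={2}  new={1,2}  old={}  +wl: 0,1
  step 6. node 5  ⊔preds={0,1,2}  new={0,1}  old={}  +wl: 3,4
  step 7. node 0  ⊔preds={0,1,2}  new={1,2}  old={2}  +wl: 5
  step 8. node 1  ⊔preds={1,2}  new={1,2}  stable
  step 9. node 3  ⊔preds={0,1}  new={0,1}  old={}  +wl: 0,1
  step 10. node 4  ⊔preds={0,1,2}  new={1,2}  stable
  step 11. node 5  ⊔preds={0,1,2}  new={0,1}  stable
  step 12. node 0  ⊔preds={0,1,2}  new={1,2}  stable
  step 13. node 1  ⊔preds={0,1,2}  new={0,1,2}  old={1,2}  +wl: 

Least fixpoint reached:
  node 0: {1,2}
  node 1: {0,1,2}
  node 2: {0,1,2}
  node 3: {0,1}
  node 4: {1,2}
  node 5: {0,1}

no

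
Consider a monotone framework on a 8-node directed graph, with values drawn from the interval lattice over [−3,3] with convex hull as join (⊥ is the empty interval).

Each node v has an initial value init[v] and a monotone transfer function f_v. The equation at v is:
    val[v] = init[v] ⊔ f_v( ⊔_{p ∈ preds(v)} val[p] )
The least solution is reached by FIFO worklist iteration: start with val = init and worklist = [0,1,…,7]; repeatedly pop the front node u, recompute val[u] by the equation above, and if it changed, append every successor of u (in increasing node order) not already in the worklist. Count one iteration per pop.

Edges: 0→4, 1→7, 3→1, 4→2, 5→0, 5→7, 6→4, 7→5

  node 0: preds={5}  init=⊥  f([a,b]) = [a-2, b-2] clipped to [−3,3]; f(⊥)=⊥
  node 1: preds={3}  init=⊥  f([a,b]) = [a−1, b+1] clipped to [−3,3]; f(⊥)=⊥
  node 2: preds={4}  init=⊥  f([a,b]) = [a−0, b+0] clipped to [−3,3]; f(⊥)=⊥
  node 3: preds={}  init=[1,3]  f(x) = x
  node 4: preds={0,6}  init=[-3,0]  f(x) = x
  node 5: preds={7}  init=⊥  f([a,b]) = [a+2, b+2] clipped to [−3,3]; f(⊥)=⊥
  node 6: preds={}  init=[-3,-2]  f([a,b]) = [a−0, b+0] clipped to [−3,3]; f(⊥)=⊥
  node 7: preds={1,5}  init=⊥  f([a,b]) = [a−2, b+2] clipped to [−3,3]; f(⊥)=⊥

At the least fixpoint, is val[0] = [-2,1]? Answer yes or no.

Worklist (13 pops):
  #1 pop 0: in=⊥ → ⊥ (no change)
  #2 pop 1: in=[1,3] → [0,3] (was ⊥); enqueue []
  #3 pop 2: in=[-3,0] → [-3,0] (was ⊥); enqueue []
  #4 pop 3: in=⊥ → [1,3] (no change)
  #5 pop 4: in=[-3,-2] → [-3,0] (no change)
  #6 pop 5: in=⊥ → ⊥ (no change)
  #7 pop 6: in=⊥ → [-3,-2] (no change)
  #8 pop 7: in=[0,3] → [-2,3] (was ⊥); enqueue [5]
  #9 pop 5: in=[-2,3] → [0,3] (was ⊥); enqueue [0,7]
  #10 pop 0: in=[0,3] → [-2,1] (was ⊥); enqueue [4]
  #11 pop 7: in=[0,3] → [-2,3] (no change)
  #12 pop 4: in=[-3,1] → [-3,1] (was [-3,0]); enqueue [2]
  #13 pop 2: in=[-3,1] → [-3,1] (was [-3,0]); enqueue []

Fixpoint:
  val[0] = [-2,1]
  val[1] = [0,3]
  val[2] = [-3,1]
  val[3] = [1,3]
  val[4] = [-3,1]
  val[5] = [0,3]
  val[6] = [-3,-2]
  val[7] = [-2,3]

yes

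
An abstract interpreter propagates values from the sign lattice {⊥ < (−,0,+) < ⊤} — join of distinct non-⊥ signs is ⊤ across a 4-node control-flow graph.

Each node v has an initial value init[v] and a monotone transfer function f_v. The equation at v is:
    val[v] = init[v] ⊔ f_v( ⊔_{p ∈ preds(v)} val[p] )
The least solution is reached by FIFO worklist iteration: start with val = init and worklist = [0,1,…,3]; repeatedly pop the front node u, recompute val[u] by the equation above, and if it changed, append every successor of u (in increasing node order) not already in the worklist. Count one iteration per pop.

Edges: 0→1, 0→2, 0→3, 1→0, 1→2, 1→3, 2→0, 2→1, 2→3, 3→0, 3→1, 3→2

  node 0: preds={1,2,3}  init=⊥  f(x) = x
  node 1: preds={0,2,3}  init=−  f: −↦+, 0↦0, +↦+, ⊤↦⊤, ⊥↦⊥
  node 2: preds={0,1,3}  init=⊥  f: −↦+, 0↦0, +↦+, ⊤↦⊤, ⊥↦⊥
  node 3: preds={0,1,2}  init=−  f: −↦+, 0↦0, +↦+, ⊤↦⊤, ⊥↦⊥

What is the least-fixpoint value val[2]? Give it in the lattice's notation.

⊤

Worklist (8 pops):
  #1 pop 0: in=− → − (was ⊥); enqueue []
  #2 pop 1: in=− → ⊤ (was −); enqueue [0]
  #3 pop 2: in=⊤ → ⊤ (was ⊥); enqueue [1]
  #4 pop 3: in=⊤ → ⊤ (was −); enqueue [2]
  #5 pop 0: in=⊤ → ⊤ (was −); enqueue [3]
  #6 pop 1: in=⊤ → ⊤ (no change)
  #7 pop 2: in=⊤ → ⊤ (no change)
  #8 pop 3: in=⊤ → ⊤ (no change)

Fixpoint:
  val[0] = ⊤
  val[1] = ⊤
  val[2] = ⊤
  val[3] = ⊤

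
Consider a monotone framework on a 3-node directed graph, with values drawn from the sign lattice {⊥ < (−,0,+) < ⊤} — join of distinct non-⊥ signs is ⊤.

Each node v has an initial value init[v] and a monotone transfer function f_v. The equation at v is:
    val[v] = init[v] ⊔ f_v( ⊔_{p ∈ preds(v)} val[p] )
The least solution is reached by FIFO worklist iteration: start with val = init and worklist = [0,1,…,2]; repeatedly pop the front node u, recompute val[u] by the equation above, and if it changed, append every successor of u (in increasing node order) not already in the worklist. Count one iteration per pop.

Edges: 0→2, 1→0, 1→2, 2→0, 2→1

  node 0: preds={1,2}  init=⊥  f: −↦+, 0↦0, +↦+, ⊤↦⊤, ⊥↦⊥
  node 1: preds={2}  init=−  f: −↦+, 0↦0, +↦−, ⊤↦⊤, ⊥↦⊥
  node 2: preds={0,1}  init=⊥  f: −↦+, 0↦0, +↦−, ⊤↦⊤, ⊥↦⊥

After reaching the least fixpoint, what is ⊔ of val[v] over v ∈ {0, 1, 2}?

Iteration log — 7 steps:
  step 1. node 0  ⊔preds=−  new=+  old=⊥  +wl: 
  step 2. node 1  ⊔preds=⊥  new=−  stable
  step 3. node 2  ⊔preds=⊤  new=⊤  old=⊥  +wl: 0,1
  step 4. node 0  ⊔preds=⊤  new=⊤  old=+  +wl: 2
  step 5. node 1  ⊔preds=⊤  new=⊤  old=−  +wl: 0
  step 6. node 2  ⊔preds=⊤  new=⊤  stable
  step 7. node 0  ⊔preds=⊤  new=⊤  stable

Least fixpoint reached:
  node 0: ⊤
  node 1: ⊤
  node 2: ⊤

⊤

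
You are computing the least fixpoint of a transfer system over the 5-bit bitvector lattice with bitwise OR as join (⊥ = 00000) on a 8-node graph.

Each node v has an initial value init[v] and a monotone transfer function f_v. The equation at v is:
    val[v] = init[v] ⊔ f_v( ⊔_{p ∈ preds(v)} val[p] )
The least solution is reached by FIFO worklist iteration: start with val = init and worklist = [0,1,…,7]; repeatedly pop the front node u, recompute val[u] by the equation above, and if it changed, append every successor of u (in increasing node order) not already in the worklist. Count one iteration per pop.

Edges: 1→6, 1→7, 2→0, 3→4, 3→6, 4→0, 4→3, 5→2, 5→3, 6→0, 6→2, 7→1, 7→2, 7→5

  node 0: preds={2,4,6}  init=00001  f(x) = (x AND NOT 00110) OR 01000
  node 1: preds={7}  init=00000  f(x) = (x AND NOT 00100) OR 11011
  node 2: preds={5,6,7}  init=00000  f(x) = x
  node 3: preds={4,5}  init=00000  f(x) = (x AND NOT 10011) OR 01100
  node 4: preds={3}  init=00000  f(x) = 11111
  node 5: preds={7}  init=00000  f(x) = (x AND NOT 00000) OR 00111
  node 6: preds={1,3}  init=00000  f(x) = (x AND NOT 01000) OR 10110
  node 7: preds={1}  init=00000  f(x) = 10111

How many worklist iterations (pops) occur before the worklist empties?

Trace (16 dequeues):
  [1] u=0 | in 00000 | out 01001 | prev 00001 | push {}
  [2] u=1 | in 00000 | out 11011 | prev 00000 | push {}
  [3] u=2 | in 00000 | out 00000 | ==
  [4] u=3 | in 00000 | out 01100 | prev 00000 | push {}
  [5] u=4 | in 01100 | out 11111 | prev 00000 | push {0,3}
  [6] u=5 | in 00000 | out 00111 | prev 00000 | push {2}
  [7] u=6 | in 11111 | out 10111 | prev 00000 | push {}
  [8] u=7 | in 11011 | out 10111 | prev 00000 | push {1,5}
  [9] u=0 | in 11111 | out 11001 | prev 01001 | push {}
  [10] u=3 | in 11111 | out 01100 | ==
  [11] u=2 | in 10111 | out 10111 | prev 00000 | push {0}
  [12] u=1 | in 10111 | out 11011 | ==
  [13] u=5 | in 10111 | out 10111 | prev 00111 | push {2,3}
  [14] u=0 | in 11111 | out 11001 | ==
  [15] u=2 | in 10111 | out 10111 | ==
  [16] u=3 | in 11111 | out 01100 | ==

Converged values:
  [0] 11001
  [1] 11011
  [2] 10111
  [3] 01100
  [4] 11111
  [5] 10111
  [6] 10111
  [7] 10111

16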